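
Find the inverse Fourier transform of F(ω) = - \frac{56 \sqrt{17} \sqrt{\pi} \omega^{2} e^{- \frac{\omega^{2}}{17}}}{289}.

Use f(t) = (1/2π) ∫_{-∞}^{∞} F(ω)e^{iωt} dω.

f(t) = 7 \left(17 t^{2} - 2\right) e^{- \frac{17 t^{2}}{4}}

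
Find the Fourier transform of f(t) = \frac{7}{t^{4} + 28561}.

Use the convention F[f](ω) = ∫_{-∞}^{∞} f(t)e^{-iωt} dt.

F(ω) = \frac{7 \pi e^{- \frac{13 \sqrt{2} \left|{\omega}\right|}{2}} \sin{\left(\frac{13 \sqrt{2} \left|{\omega}\right|}{2} + \frac{\pi}{4} \right)}}{2197}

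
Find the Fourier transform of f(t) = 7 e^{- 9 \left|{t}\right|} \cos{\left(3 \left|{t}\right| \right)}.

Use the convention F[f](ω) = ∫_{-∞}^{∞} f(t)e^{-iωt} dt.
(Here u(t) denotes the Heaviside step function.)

F(ω) = \frac{126 \left(\omega^{2} + 90\right)}{\omega^{4} + 144 \omega^{2} + 8100}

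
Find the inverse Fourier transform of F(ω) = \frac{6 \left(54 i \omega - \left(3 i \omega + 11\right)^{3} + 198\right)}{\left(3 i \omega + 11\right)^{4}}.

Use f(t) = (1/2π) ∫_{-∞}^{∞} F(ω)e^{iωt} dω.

f(t) = 2 \left(t^{2} - 1\right) e^{- \frac{11 t}{3}} u\left(t\right)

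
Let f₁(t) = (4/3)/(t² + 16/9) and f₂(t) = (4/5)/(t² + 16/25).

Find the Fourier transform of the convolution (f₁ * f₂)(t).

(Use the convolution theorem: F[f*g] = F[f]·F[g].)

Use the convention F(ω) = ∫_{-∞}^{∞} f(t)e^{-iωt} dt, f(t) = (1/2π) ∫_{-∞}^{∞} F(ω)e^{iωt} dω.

F[f₁*f₂](ω) = \pi^{2} e^{- \frac{32 \left|{\omega}\right|}{15}}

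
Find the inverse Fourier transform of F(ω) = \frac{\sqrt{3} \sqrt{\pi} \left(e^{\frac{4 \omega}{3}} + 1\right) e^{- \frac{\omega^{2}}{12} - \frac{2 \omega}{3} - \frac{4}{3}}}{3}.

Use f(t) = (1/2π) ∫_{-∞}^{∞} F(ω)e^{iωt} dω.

f(t) = 2 e^{- 3 t^{2}} \cos{\left(4 t \right)}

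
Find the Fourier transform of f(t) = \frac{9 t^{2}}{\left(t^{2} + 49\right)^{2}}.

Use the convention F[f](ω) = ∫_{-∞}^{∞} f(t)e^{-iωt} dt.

F(ω) = \frac{9 \pi \left(1 - 7 \left|{\omega}\right|\right) e^{- 7 \left|{\omega}\right|}}{14}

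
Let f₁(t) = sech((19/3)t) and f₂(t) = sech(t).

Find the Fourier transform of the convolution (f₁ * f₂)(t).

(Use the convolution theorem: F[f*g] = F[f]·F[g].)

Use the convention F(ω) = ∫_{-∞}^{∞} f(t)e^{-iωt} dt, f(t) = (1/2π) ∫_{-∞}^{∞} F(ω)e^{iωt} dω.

F[f₁*f₂](ω) = \frac{3 \pi^{2}}{19 \cosh{\left(\frac{3 \pi \omega}{38} \right)} \cosh{\left(\frac{\pi \omega}{2} \right)}}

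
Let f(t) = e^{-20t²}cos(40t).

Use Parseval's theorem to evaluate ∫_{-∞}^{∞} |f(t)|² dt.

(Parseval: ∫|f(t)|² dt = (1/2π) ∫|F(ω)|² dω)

∫|f(t)|² dt = \frac{\sqrt{10} \sqrt{\pi} \left(1 + e^{40}\right)}{40 e^{40}}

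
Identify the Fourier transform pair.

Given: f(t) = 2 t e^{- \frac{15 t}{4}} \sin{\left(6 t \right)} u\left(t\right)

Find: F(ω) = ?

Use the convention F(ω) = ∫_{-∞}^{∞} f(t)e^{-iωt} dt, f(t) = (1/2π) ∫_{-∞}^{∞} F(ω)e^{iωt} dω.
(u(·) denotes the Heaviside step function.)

F(ω) = \frac{1536 \left(4 i \omega + 15\right)}{\left(\left(4 i \omega + 15\right)^{2} + 576\right)^{2}}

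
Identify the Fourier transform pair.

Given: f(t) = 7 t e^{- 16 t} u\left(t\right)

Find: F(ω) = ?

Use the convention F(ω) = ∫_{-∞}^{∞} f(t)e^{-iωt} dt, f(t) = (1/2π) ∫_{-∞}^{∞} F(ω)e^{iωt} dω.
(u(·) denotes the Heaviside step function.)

F(ω) = \frac{7}{\left(i \omega + 16\right)^{2}}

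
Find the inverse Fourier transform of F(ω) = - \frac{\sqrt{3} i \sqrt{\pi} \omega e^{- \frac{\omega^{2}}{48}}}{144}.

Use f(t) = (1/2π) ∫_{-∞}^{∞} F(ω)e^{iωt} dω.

f(t) = t e^{- 12 t^{2}}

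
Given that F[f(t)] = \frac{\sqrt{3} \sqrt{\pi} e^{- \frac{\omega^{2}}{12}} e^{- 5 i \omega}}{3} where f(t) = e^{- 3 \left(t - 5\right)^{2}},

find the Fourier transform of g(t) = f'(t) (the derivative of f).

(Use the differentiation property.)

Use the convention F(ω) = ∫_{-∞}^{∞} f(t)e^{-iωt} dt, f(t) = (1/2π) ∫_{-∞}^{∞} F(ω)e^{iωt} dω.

F[g](ω) = \frac{\sqrt{3} i \sqrt{\pi} \omega e^{- \frac{\omega \left(\omega + 60 i\right)}{12}}}{3}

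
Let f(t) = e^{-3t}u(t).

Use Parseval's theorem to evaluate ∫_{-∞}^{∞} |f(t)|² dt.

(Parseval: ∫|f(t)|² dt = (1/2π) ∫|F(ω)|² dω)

∫|f(t)|² dt = \frac{1}{6}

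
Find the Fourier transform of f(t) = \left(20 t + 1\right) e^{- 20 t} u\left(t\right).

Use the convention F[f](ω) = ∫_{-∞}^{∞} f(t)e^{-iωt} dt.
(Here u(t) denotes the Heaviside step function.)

F(ω) = \frac{- i \omega - 40}{\omega^{2} - 40 i \omega - 400}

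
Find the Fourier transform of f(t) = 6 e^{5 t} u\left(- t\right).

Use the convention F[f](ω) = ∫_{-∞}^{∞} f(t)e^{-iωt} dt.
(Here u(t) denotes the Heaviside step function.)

F(ω) = - \frac{6}{i \omega - 5}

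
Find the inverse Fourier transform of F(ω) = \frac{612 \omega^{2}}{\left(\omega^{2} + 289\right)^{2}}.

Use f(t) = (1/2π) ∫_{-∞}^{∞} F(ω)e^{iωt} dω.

f(t) = 9 \left(1 - 17 \left|{t}\right|\right) e^{- 17 \left|{t}\right|}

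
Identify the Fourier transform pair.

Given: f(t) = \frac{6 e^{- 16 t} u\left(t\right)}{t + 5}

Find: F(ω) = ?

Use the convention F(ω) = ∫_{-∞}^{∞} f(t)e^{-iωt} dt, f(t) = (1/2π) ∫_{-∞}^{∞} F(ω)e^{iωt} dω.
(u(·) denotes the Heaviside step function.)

F(ω) = 6 e^{5 i \omega + 80} \operatorname{E}_{1}\left(5 i \omega + 80\right)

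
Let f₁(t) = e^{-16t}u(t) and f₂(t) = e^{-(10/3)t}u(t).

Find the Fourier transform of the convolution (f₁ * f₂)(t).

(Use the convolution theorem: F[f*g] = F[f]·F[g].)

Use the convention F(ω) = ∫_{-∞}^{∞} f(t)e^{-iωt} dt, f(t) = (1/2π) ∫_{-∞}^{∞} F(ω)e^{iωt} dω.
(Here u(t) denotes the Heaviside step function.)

F[f₁*f₂](ω) = \frac{3}{\left(i \omega + 16\right) \left(3 i \omega + 10\right)}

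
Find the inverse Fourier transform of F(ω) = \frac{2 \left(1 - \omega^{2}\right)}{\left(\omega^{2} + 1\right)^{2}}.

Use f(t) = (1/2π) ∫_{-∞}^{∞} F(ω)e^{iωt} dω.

f(t) = e^{- \left|{t}\right|} \left|{t}\right|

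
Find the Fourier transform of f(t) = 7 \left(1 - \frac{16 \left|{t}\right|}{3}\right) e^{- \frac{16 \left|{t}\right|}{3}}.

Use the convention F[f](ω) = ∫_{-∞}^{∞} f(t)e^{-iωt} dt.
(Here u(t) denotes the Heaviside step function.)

F(ω) = \frac{12096 \omega^{2}}{\left(9 \omega^{2} + 256\right)^{2}}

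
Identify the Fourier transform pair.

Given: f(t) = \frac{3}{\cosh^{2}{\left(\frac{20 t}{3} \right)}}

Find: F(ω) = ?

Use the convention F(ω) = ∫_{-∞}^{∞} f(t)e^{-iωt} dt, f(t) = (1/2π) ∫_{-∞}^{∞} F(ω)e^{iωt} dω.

F(ω) = \frac{27 \pi \omega}{400 \sinh{\left(\frac{3 \pi \omega}{40} \right)}}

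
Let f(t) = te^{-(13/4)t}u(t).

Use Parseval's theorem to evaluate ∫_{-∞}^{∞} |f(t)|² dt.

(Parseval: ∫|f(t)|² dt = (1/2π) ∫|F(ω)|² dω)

∫|f(t)|² dt = \frac{16}{2197}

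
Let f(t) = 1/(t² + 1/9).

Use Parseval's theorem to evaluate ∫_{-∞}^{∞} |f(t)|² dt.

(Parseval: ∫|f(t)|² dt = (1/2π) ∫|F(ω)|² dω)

∫|f(t)|² dt = \frac{27 \pi}{2}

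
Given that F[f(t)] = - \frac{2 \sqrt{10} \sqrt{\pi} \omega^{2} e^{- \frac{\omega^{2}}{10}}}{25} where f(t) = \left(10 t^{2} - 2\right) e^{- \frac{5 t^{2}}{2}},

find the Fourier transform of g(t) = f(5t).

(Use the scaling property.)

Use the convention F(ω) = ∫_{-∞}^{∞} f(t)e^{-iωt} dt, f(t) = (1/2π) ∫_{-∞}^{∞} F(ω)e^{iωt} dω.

F[g](ω) = - \frac{2 \sqrt{10} \sqrt{\pi} \omega^{2} e^{- \frac{\omega^{2}}{250}}}{3125}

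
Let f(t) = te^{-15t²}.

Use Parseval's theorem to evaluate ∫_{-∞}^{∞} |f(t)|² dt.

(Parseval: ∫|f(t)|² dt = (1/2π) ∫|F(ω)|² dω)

∫|f(t)|² dt = \frac{\sqrt{30} \sqrt{\pi}}{1800}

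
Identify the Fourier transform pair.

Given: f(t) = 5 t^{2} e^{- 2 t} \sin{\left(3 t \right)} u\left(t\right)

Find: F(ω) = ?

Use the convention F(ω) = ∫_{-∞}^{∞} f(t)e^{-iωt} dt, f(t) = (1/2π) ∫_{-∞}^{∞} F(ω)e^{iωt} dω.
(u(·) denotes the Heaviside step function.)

F(ω) = \frac{90 \left(\left(i \omega + 2\right)^{2} - 3\right)}{\left(\left(i \omega + 2\right)^{2} + 9\right)^{3}}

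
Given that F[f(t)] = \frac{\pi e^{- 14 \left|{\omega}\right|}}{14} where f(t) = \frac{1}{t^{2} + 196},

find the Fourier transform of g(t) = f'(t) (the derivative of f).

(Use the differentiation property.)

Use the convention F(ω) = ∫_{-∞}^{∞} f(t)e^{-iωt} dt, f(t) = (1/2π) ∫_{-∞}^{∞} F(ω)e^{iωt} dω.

F[g](ω) = \frac{i \pi \omega e^{- 14 \left|{\omega}\right|}}{14}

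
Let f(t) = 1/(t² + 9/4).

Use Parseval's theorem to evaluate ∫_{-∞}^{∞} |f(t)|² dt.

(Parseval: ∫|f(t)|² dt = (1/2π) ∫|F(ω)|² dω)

∫|f(t)|² dt = \frac{4 \pi}{27}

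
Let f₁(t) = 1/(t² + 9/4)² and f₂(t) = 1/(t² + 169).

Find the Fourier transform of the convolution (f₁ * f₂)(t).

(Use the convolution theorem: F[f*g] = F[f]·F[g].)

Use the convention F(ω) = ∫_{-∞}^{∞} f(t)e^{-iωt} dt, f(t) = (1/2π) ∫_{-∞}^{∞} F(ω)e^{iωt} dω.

F[f₁*f₂](ω) = \frac{2 \pi^{2} \left(3 \left|{\omega}\right| + 2\right) e^{- \frac{29 \left|{\omega}\right|}{2}}}{351}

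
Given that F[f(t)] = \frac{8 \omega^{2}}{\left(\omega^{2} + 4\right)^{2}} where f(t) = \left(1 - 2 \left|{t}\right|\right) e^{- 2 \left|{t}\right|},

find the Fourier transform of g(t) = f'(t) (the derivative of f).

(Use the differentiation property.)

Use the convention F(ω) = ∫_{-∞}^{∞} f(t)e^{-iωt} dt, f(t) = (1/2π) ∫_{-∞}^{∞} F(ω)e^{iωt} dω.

F[g](ω) = \frac{8 i \omega^{3}}{\left(\omega^{2} + 4\right)^{2}}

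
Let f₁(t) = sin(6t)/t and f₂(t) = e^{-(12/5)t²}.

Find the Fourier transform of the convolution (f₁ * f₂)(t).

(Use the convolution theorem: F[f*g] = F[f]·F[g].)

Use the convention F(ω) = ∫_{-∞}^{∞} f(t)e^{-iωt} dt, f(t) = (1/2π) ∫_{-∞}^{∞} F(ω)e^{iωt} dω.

F[f₁*f₂](ω) = \begin{cases} \frac{\sqrt{15} \pi^{\frac{3}{2}} e^{- \frac{5 \omega^{2}}{48}}}{6} & \text{for}\: \omega > -6 \wedge \omega < 6 \\0 & \text{otherwise} \end{cases}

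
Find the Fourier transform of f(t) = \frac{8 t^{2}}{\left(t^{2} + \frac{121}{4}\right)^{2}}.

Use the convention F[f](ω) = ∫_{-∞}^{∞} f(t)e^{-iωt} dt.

F(ω) = \frac{4 \pi \left(2 - 11 \left|{\omega}\right|\right) e^{- \frac{11 \left|{\omega}\right|}{2}}}{11}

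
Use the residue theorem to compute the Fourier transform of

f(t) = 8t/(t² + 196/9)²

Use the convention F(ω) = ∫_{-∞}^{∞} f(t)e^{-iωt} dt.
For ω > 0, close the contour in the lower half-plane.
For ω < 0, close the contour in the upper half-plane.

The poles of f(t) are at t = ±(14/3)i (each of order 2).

Let g(z) = f(z)e^{-iωz}; for large |z| the factor e^{-iωz} decays in the lower half-plane when ω > 0 and in the upper half-plane when ω < 0.

Case ω > 0 (lower half-plane, clockwise contour ⇒ F(ω) = -2πi·ΣRes):
  Res_{z = - \frac{14 i}{3}} g(z) = \frac{3 \omega e^{- \frac{14 \omega}{3}}}{7} (pole of order 2)
  F(ω) = -2πi·ΣRes = - \frac{6 i \pi \omega e^{- \frac{14 \omega}{3}}}{7}

Case ω < 0 (upper half-plane, counterclockwise contour ⇒ F(ω) = +2πi·ΣRes):
  Res_{z = \frac{14 i}{3}} g(z) = - \frac{3 \omega e^{\frac{14 \omega}{3}}}{7} (pole of order 2)
  F(ω) = 2πi·ΣRes = - \frac{6 i \pi \omega e^{\frac{14 \omega}{3}}}{7}

Both cases combine into a single formula in |ω|:

F(ω) = - \frac{6 i \pi \omega e^{- \frac{14 \left|{\omega}\right|}{3}}}{7}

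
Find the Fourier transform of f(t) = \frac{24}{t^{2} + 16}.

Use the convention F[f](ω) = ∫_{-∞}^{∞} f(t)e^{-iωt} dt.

F(ω) = 6 \pi e^{- 4 \left|{\omega}\right|}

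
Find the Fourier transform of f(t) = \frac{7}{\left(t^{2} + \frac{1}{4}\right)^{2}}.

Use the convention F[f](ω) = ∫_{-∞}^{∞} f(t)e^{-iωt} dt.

F(ω) = 14 \pi \left(\left|{\omega}\right| + 2\right) e^{- \frac{\left|{\omega}\right|}{2}}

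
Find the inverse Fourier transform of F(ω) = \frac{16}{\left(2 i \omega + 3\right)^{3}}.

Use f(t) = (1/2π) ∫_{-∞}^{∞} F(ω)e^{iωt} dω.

f(t) = t^{2} e^{- \frac{3 t}{2}} u\left(t\right)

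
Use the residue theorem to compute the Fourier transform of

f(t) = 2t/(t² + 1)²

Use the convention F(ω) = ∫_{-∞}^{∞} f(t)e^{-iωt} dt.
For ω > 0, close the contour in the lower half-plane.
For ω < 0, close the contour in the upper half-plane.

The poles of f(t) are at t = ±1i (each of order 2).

Let g(z) = f(z)e^{-iωz}; for large |z| the factor e^{-iωz} decays in the lower half-plane when ω > 0 and in the upper half-plane when ω < 0.

Case ω > 0 (lower half-plane, clockwise contour ⇒ F(ω) = -2πi·ΣRes):
  Res_{z = - i} g(z) = \frac{\omega e^{- \omega}}{2} (pole of order 2)
  F(ω) = -2πi·ΣRes = - i \pi \omega e^{- \omega}

Case ω < 0 (upper half-plane, counterclockwise contour ⇒ F(ω) = +2πi·ΣRes):
  Res_{z = i} g(z) = - \frac{\omega e^{\omega}}{2} (pole of order 2)
  F(ω) = 2πi·ΣRes = - i \pi \omega e^{\omega}

Both cases combine into a single formula in |ω|:

F(ω) = - i \pi \omega e^{- \left|{\omega}\right|}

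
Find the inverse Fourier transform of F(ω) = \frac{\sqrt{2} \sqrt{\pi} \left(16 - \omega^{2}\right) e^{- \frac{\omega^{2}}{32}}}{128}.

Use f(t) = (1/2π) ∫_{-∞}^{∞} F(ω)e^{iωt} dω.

f(t) = 8 t^{2} e^{- 8 t^{2}}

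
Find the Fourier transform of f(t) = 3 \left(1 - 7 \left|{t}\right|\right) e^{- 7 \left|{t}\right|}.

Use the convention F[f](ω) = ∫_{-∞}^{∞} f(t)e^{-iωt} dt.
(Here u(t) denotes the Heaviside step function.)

F(ω) = \frac{84 \omega^{2}}{\left(\omega^{2} + 49\right)^{2}}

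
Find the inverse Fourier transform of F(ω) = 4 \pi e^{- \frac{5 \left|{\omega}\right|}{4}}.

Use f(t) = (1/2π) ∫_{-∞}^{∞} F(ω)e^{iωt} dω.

f(t) = \frac{5}{t^{2} + \frac{25}{16}}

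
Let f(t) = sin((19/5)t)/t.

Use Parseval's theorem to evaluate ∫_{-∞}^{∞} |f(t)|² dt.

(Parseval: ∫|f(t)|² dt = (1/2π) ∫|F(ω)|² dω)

∫|f(t)|² dt = \frac{19 \pi}{5}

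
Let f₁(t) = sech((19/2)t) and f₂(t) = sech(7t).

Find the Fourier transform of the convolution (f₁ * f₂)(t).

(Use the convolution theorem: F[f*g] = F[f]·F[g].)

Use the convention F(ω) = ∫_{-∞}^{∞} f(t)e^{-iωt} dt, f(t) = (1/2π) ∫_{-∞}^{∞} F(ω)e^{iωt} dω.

F[f₁*f₂](ω) = \frac{2 \pi^{2}}{133 \cosh{\left(\frac{\pi \omega}{19} \right)} \cosh{\left(\frac{\pi \omega}{14} \right)}}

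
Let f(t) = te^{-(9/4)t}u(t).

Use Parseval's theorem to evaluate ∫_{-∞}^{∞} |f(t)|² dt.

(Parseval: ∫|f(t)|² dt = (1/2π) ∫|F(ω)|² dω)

∫|f(t)|² dt = \frac{16}{729}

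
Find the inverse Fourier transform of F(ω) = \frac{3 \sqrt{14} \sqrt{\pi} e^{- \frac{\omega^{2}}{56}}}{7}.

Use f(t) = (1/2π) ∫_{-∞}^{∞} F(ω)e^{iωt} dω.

f(t) = 6 e^{- 14 t^{2}}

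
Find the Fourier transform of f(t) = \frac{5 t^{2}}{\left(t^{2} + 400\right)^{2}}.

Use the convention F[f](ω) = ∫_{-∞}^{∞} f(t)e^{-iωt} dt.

F(ω) = \frac{\pi \left(1 - 20 \left|{\omega}\right|\right) e^{- 20 \left|{\omega}\right|}}{8}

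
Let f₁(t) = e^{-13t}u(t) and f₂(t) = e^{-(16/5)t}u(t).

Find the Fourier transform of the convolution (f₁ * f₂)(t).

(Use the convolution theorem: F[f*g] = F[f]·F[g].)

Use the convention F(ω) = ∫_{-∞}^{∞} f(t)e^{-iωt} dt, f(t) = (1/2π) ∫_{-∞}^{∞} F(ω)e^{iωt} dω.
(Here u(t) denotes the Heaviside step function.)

F[f₁*f₂](ω) = \frac{5}{\left(i \omega + 13\right) \left(5 i \omega + 16\right)}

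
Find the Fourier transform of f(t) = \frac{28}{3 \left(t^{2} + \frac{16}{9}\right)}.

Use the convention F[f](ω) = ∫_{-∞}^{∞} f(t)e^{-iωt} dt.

F(ω) = 7 \pi e^{- \frac{4 \left|{\omega}\right|}{3}}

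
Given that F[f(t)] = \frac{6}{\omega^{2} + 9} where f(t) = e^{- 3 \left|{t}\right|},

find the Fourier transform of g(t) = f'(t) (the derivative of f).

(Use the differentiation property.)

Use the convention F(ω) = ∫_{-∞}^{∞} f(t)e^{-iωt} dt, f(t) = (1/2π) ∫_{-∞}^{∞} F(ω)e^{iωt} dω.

F[g](ω) = \frac{6 i \omega}{\omega^{2} + 9}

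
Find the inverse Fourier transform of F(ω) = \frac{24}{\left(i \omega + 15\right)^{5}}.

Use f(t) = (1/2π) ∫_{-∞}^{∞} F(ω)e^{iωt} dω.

f(t) = t^{4} e^{- 15 t} u\left(t\right)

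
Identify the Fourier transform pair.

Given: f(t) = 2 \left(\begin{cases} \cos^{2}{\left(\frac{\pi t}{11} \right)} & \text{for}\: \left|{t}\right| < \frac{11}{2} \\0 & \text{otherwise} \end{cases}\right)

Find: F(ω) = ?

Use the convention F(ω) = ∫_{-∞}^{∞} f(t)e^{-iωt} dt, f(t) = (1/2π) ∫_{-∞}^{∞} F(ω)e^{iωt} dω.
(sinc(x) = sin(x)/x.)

F(ω) = - \frac{44 \pi^{2} \operatorname{sinc}{\left(\frac{11 \omega}{2} \right)}}{121 \omega^{2} - 4 \pi^{2}}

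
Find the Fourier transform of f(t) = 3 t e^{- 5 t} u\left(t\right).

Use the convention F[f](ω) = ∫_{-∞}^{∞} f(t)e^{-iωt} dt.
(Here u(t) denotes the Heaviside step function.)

F(ω) = \frac{3}{\left(i \omega + 5\right)^{2}}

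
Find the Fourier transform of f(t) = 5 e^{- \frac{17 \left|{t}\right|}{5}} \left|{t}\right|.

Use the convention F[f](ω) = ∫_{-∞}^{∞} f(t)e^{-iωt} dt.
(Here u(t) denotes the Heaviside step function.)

F(ω) = \frac{250 \left(289 - 25 \omega^{2}\right)}{\left(25 \omega^{2} + 289\right)^{2}}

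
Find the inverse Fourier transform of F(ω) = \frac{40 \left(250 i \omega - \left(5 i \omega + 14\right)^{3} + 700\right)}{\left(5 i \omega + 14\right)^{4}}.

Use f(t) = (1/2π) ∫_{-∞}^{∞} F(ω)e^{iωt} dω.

f(t) = 8 \left(t^{2} - 1\right) e^{- \frac{14 t}{5}} u\left(t\right)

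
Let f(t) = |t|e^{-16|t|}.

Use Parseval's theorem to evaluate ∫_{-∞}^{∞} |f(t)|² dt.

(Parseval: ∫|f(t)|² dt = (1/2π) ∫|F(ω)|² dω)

∫|f(t)|² dt = \frac{1}{8192}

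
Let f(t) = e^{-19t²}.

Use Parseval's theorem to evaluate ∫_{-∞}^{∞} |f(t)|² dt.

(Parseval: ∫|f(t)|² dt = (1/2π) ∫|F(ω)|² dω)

∫|f(t)|² dt = \frac{\sqrt{38} \sqrt{\pi}}{38}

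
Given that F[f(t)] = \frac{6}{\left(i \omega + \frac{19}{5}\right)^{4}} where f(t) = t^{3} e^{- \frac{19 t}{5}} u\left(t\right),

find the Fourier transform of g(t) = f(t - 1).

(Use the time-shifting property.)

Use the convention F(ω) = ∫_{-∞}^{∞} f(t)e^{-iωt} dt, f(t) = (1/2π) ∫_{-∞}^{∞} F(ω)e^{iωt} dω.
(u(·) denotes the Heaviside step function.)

F[g](ω) = \frac{3750 e^{- i \omega}}{\left(5 i \omega + 19\right)^{4}}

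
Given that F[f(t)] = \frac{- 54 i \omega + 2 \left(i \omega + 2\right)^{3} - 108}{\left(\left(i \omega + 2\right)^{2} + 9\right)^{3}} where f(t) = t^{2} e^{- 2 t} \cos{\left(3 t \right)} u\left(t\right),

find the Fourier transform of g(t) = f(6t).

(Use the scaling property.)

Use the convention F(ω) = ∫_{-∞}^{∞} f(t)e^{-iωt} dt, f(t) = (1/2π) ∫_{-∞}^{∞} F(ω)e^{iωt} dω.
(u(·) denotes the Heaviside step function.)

F[g](ω) = \frac{72 \left(- 972 i \omega + \left(i \omega + 12\right)^{3} - 11664\right)}{\left(\left(i \omega + 12\right)^{2} + 324\right)^{3}}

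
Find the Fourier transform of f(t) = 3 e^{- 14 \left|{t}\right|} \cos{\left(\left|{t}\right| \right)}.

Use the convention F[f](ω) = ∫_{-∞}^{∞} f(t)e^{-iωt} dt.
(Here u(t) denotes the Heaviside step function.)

F(ω) = \frac{84 \left(\omega^{2} + 197\right)}{\omega^{4} + 390 \omega^{2} + 38809}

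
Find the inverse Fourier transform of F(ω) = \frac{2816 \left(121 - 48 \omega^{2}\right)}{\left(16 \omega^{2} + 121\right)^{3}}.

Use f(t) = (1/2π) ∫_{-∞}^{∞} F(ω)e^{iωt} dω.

f(t) = t^{2} e^{- \frac{11 \left|{t}\right|}{4}}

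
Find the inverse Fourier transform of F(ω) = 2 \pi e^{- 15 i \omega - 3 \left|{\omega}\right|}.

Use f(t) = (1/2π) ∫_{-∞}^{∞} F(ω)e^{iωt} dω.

f(t) = \frac{6}{\left(t - 15\right)^{2} + 9}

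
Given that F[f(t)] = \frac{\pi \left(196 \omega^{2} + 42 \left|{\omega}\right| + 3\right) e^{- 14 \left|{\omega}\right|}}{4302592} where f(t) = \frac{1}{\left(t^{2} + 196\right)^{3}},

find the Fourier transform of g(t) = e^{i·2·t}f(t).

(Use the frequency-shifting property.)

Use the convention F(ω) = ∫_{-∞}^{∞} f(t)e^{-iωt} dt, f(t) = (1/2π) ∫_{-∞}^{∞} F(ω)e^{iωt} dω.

F[g](ω) = \frac{\pi \left(196 \left(\omega - 2\right)^{2} + 42 \left|{\omega - 2}\right| + 3\right) e^{- 14 \left|{\omega - 2}\right|}}{4302592}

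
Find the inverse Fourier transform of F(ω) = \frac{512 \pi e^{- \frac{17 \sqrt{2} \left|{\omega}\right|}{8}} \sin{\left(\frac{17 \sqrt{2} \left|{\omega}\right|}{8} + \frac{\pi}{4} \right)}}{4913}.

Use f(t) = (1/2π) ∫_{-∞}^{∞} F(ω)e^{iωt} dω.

f(t) = \frac{8}{t^{4} + \frac{83521}{256}}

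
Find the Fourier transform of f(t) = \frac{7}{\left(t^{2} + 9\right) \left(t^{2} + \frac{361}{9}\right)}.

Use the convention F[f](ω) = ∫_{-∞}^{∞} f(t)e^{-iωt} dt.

F(ω) = \frac{3 \pi e^{- 3 \left|{\omega}\right|}}{40} - \frac{27 \pi e^{- \frac{19 \left|{\omega}\right|}{3}}}{760}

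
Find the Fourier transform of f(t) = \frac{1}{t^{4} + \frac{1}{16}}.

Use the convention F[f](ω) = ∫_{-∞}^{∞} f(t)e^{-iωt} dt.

F(ω) = 8 \pi e^{- \frac{\sqrt{2} \left|{\omega}\right|}{4}} \sin{\left(\frac{\sqrt{2} \left|{\omega}\right|}{4} + \frac{\pi}{4} \right)}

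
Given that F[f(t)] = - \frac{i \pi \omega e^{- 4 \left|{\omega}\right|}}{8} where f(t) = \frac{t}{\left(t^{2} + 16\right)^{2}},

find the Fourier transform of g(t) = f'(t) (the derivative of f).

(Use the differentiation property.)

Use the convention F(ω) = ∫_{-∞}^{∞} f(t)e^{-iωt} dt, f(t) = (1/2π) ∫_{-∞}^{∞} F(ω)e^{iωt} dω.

F[g](ω) = \frac{\pi \omega^{2} e^{- 4 \left|{\omega}\right|}}{8}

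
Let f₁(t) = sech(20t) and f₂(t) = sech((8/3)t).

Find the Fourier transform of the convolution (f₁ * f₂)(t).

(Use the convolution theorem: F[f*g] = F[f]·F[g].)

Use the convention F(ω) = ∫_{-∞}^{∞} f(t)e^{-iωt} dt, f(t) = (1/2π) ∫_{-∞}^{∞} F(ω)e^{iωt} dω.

F[f₁*f₂](ω) = \frac{3 \pi^{2}}{160 \cosh{\left(\frac{\pi \omega}{40} \right)} \cosh{\left(\frac{3 \pi \omega}{16} \right)}}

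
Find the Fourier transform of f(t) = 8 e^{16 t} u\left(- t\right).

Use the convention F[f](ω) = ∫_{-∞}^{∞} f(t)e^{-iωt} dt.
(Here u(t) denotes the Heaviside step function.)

F(ω) = - \frac{8}{i \omega - 16}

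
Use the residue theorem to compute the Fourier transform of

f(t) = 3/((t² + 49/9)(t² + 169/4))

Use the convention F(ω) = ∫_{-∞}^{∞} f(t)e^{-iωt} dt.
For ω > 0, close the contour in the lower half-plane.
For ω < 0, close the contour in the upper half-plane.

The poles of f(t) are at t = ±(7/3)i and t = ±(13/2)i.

Let g(z) = f(z)e^{-iωz}; for large |z| the factor e^{-iωz} decays in the lower half-plane when ω > 0 and in the upper half-plane when ω < 0.

Case ω > 0 (lower half-plane, clockwise contour ⇒ F(ω) = -2πi·ΣRes):
  Res_{z = - \frac{7 i}{3}} g(z) = \frac{162 i e^{- \frac{7 \omega}{3}}}{9275}
  Res_{z = - \frac{13 i}{2}} g(z) = - \frac{108 i e^{- \frac{13 \omega}{2}}}{17225}
  F(ω) = -2πi·ΣRes = - \frac{216 \pi e^{- \frac{13 \omega}{2}}}{17225} + \frac{324 \pi e^{- \frac{7 \omega}{3}}}{9275}

Case ω < 0 (upper half-plane, counterclockwise contour ⇒ F(ω) = +2πi·ΣRes):
  Res_{z = \frac{7 i}{3}} g(z) = - \frac{162 i e^{\frac{7 \omega}{3}}}{9275}
  Res_{z = \frac{13 i}{2}} g(z) = \frac{108 i e^{\frac{13 \omega}{2}}}{17225}
  F(ω) = 2πi·ΣRes = \frac{108 \pi \left(39 e^{\frac{7 \omega}{3}} - 14 e^{\frac{13 \omega}{2}}\right)}{120575}

Both cases combine into a single formula in |ω|:

F(ω) = - \frac{216 \pi e^{- \frac{13 \left|{\omega}\right|}{2}}}{17225} + \frac{324 \pi e^{- \frac{7 \left|{\omega}\right|}{3}}}{9275}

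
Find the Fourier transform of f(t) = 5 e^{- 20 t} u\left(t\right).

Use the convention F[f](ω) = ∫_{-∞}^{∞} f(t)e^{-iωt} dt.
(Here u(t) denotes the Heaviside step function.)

F(ω) = \frac{5}{i \omega + 20}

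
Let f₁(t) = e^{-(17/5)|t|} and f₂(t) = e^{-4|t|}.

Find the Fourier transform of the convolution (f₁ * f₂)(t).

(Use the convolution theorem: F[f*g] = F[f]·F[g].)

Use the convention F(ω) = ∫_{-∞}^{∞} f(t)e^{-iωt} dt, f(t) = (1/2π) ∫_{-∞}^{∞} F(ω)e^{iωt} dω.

F[f₁*f₂](ω) = \frac{1360}{\left(\omega^{2} + 16\right) \left(25 \omega^{2} + 289\right)}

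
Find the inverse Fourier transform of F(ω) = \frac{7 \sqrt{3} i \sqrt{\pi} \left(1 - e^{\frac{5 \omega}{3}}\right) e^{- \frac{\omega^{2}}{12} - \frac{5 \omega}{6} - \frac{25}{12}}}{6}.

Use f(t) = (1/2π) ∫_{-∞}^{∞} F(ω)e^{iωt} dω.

f(t) = 7 e^{- 3 t^{2}} \sin{\left(5 t \right)}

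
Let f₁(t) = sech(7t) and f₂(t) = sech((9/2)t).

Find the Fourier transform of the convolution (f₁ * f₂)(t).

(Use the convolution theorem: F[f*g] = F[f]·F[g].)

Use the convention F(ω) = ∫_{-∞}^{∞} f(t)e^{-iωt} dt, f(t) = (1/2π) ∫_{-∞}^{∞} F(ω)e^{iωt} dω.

F[f₁*f₂](ω) = \frac{2 \pi^{2}}{63 \cosh{\left(\frac{\pi \omega}{14} \right)} \cosh{\left(\frac{\pi \omega}{9} \right)}}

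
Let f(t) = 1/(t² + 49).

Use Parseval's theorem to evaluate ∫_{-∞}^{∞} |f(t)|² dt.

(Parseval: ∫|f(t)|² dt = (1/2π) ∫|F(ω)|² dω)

∫|f(t)|² dt = \frac{\pi}{686}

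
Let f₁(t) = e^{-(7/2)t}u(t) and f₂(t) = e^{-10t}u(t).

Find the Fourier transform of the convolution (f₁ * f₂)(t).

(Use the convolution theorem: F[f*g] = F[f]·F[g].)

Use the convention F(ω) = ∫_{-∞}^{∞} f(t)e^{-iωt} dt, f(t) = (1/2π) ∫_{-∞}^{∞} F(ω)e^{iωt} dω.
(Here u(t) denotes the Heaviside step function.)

F[f₁*f₂](ω) = \frac{2}{\left(i \omega + 10\right) \left(2 i \omega + 7\right)}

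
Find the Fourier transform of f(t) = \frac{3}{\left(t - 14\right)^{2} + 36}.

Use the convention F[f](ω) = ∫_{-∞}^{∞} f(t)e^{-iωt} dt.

F(ω) = \frac{\pi e^{- 14 i \omega - 6 \left|{\omega}\right|}}{2}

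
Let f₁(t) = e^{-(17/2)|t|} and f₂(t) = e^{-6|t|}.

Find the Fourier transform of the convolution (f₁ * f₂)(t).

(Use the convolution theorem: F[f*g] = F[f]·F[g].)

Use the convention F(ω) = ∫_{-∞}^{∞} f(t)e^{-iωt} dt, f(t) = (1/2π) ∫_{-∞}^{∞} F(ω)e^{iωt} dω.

F[f₁*f₂](ω) = \frac{816}{\left(\omega^{2} + 36\right) \left(4 \omega^{2} + 289\right)}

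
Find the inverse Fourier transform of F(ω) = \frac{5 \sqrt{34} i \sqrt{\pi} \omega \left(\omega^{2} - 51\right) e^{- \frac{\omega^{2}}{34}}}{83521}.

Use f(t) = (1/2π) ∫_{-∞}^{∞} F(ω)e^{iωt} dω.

f(t) = 5 t^{3} e^{- \frac{17 t^{2}}{2}}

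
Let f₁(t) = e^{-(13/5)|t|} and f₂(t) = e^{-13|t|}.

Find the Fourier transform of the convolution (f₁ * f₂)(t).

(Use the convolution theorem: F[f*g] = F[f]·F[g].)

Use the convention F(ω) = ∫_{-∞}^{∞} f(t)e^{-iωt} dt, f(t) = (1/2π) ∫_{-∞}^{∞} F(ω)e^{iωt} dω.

F[f₁*f₂](ω) = \frac{3380}{\left(\omega^{2} + 169\right) \left(25 \omega^{2} + 169\right)}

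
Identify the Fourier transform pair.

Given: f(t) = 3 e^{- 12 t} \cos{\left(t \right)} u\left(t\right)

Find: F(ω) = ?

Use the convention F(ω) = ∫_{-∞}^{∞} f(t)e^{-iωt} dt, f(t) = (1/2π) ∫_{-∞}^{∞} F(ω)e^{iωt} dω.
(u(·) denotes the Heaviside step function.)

F(ω) = \frac{3 \left(i \omega + 12\right)}{\left(i \omega + 12\right)^{2} + 1}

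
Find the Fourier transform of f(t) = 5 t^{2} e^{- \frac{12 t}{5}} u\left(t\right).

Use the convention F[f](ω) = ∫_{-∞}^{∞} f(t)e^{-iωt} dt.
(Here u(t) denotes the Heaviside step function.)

F(ω) = \frac{1250}{\left(5 i \omega + 12\right)^{3}}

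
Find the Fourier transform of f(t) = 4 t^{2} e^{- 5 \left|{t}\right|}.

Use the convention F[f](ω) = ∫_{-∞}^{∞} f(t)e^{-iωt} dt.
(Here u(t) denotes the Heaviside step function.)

F(ω) = \frac{80 \left(25 - 3 \omega^{2}\right)}{\left(\omega^{2} + 25\right)^{3}}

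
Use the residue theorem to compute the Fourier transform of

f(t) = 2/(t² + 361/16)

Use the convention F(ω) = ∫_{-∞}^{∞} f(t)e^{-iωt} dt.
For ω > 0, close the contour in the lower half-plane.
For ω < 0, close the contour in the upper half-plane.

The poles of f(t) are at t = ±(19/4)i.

Let g(z) = f(z)e^{-iωz}; for large |z| the factor e^{-iωz} decays in the lower half-plane when ω > 0 and in the upper half-plane when ω < 0.

Case ω > 0 (lower half-plane, clockwise contour ⇒ F(ω) = -2πi·ΣRes):
  Res_{z = - \frac{19 i}{4}} g(z) = \frac{4 i e^{- \frac{19 \omega}{4}}}{19}
  F(ω) = -2πi·ΣRes = \frac{8 \pi e^{- \frac{19 \omega}{4}}}{19}

Case ω < 0 (upper half-plane, counterclockwise contour ⇒ F(ω) = +2πi·ΣRes):
  Res_{z = \frac{19 i}{4}} g(z) = - \frac{4 i e^{\frac{19 \omega}{4}}}{19}
  F(ω) = 2πi·ΣRes = \frac{8 \pi e^{\frac{19 \omega}{4}}}{19}

Both cases combine into a single formula in |ω|:

F(ω) = \frac{8 \pi e^{- \frac{19 \left|{\omega}\right|}{4}}}{19}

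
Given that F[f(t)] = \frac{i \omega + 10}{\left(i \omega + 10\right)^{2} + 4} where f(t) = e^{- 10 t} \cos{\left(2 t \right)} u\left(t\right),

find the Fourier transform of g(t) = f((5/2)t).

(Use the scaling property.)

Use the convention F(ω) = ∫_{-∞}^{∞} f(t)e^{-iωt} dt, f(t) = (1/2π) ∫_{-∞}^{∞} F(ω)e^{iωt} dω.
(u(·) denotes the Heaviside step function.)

F[g](ω) = \frac{i \omega + 25}{\left(i \omega + 25\right)^{2} + 25}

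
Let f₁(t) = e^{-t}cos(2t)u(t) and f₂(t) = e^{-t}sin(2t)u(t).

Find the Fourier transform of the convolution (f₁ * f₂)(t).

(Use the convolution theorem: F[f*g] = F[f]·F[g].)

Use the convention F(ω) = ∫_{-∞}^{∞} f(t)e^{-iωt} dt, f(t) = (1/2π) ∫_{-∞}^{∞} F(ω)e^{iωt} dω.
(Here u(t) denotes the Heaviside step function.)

F[f₁*f₂](ω) = \frac{2 \left(i \omega + 1\right)}{\left(\left(i \omega + 1\right)^{2} + 4\right)^{2}}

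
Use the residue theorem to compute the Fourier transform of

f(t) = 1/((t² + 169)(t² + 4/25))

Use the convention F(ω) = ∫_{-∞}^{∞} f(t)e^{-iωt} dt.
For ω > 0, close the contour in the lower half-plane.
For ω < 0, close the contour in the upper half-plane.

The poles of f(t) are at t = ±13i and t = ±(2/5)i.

Let g(z) = f(z)e^{-iωz}; for large |z| the factor e^{-iωz} decays in the lower half-plane when ω > 0 and in the upper half-plane when ω < 0.

Case ω > 0 (lower half-plane, clockwise contour ⇒ F(ω) = -2πi·ΣRes):
  Res_{z = - 13 i} g(z) = - \frac{25 i e^{- 13 \omega}}{109746}
  Res_{z = - \frac{2 i}{5}} g(z) = \frac{125 i e^{- \frac{2 \omega}{5}}}{16884}
  F(ω) = -2πi·ΣRes = - \frac{25 \pi e^{- 13 \omega}}{54873} + \frac{125 \pi e^{- \frac{2 \omega}{5}}}{8442}

Case ω < 0 (upper half-plane, counterclockwise contour ⇒ F(ω) = +2πi·ΣRes):
  Res_{z = 13 i} g(z) = \frac{25 i e^{13 \omega}}{109746}
  Res_{z = \frac{2 i}{5}} g(z) = - \frac{125 i e^{\frac{2 \omega}{5}}}{16884}
  F(ω) = 2πi·ΣRes = \frac{25 \pi \left(65 e^{\frac{2 \omega}{5}} - 2 e^{13 \omega}\right)}{109746}

Both cases combine into a single formula in |ω|:

F(ω) = - \frac{25 \pi e^{- 13 \left|{\omega}\right|}}{54873} + \frac{125 \pi e^{- \frac{2 \left|{\omega}\right|}{5}}}{8442}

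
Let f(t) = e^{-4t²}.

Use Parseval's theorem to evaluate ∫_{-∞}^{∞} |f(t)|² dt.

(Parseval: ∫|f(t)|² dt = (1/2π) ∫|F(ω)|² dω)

∫|f(t)|² dt = \frac{\sqrt{2} \sqrt{\pi}}{4}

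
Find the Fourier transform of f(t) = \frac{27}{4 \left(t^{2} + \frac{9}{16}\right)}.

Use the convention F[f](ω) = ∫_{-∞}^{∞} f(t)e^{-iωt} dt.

F(ω) = 9 \pi e^{- \frac{3 \left|{\omega}\right|}{4}}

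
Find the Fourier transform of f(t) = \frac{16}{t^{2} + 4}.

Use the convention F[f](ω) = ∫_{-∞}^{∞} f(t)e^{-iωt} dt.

F(ω) = 8 \pi e^{- 2 \left|{\omega}\right|}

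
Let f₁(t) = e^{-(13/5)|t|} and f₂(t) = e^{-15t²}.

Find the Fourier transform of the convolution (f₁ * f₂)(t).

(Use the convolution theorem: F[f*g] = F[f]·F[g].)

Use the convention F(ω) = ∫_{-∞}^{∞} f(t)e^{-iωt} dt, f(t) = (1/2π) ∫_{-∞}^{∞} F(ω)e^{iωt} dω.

F[f₁*f₂](ω) = \frac{26 \sqrt{15} \sqrt{\pi} e^{- \frac{\omega^{2}}{60}}}{3 \left(25 \omega^{2} + 169\right)}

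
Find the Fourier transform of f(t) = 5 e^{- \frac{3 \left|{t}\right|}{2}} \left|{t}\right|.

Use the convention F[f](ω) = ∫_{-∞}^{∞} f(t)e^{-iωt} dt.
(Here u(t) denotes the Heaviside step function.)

F(ω) = \frac{40 \left(9 - 4 \omega^{2}\right)}{\left(4 \omega^{2} + 9\right)^{2}}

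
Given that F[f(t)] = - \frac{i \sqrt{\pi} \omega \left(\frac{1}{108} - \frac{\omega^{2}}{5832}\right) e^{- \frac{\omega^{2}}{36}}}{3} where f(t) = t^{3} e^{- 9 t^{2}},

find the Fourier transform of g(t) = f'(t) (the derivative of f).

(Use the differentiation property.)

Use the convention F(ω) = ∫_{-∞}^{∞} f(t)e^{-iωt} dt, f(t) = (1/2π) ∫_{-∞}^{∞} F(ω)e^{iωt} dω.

F[g](ω) = \frac{\sqrt{\pi} \omega^{2} \left(54 - \omega^{2}\right) e^{- \frac{\omega^{2}}{36}}}{17496}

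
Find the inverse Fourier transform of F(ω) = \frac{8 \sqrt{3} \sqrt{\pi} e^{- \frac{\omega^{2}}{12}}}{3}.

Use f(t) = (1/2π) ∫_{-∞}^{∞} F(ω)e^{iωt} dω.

f(t) = 8 e^{- 3 t^{2}}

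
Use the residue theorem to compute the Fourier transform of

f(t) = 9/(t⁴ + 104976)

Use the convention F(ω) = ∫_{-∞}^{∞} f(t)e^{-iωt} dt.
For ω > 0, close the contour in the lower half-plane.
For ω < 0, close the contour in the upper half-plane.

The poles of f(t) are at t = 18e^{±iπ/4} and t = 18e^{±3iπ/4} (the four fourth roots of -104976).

Let g(z) = f(z)e^{-iωz}; for large |z| the factor e^{-iωz} decays in the lower half-plane when ω > 0 and in the upper half-plane when ω < 0.

Case ω > 0 (lower half-plane, clockwise contour ⇒ F(ω) = -2πi·ΣRes):
  Res_{z = - 9 \sqrt{2} - 9 \sqrt{2} i} g(z) = \frac{\sqrt{2} i \left(1 - i\right) e^{9 \sqrt{2} \omega \left(-1 + i\right)}}{5184}
  Res_{z = 9 \sqrt{2} - 9 \sqrt{2} i} g(z) = \frac{\sqrt{2} i \left(1 + i\right) e^{- 9 \sqrt{2} \omega \left(1 + i\right)}}{5184}
  F(ω) = -2πi·ΣRes = \frac{\sqrt{2} \pi \left(1 - i\right) \left(e^{18 \sqrt{2} i \omega} + i\right) e^{- 9 \sqrt{2} \omega \left(1 + i\right)}}{2592} = \frac{\pi e^{- 9 \sqrt{2} \omega} \sin{\left(9 \sqrt{2} \omega + \frac{\pi}{4} \right)}}{648}

Case ω < 0 (upper half-plane, counterclockwise contour ⇒ F(ω) = +2πi·ΣRes):
  Res_{z = 9 \sqrt{2} + 9 \sqrt{2} i} g(z) = \frac{\sqrt{2} i \left(-1 + i\right) e^{9 \sqrt{2} \omega \left(1 - i\right)}}{5184}
  Res_{z = - 9 \sqrt{2} + 9 \sqrt{2} i} g(z) = \frac{\sqrt{2} \left(1 - i\right) e^{9 \sqrt{2} \omega \left(1 + i\right)}}{5184}
  F(ω) = 2πi·ΣRes = - \frac{\sqrt{2} i \pi \left(i \left(1 - i\right) e^{9 \sqrt{2} \omega \left(1 - i\right)} - \left(1 - i\right) e^{9 \sqrt{2} \omega \left(1 + i\right)}\right)}{2592} = \frac{\pi e^{9 \sqrt{2} \omega} \cos{\left(9 \sqrt{2} \omega + \frac{\pi}{4} \right)}}{648}

Both cases combine into a single formula in |ω|:

F(ω) = \frac{\pi e^{- 9 \sqrt{2} \left|{\omega}\right|} \sin{\left(9 \sqrt{2} \left|{\omega}\right| + \frac{\pi}{4} \right)}}{648}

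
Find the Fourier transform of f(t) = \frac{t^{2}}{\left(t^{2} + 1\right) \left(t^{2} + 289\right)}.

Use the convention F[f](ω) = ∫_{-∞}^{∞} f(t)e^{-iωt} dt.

F(ω) = \frac{\pi \left(17 - e^{16 \left|{\omega}\right|}\right) e^{- 17 \left|{\omega}\right|}}{288}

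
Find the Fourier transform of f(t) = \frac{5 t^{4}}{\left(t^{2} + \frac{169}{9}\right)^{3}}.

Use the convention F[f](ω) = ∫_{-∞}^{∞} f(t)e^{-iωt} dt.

F(ω) = \frac{5 \pi \left(169 \omega^{2} - 195 \left|{\omega}\right| + 27\right) e^{- \frac{13 \left|{\omega}\right|}{3}}}{312}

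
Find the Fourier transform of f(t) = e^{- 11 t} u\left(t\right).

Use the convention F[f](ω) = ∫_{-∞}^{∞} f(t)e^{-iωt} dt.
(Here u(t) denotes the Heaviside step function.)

F(ω) = \frac{1}{i \omega + 11}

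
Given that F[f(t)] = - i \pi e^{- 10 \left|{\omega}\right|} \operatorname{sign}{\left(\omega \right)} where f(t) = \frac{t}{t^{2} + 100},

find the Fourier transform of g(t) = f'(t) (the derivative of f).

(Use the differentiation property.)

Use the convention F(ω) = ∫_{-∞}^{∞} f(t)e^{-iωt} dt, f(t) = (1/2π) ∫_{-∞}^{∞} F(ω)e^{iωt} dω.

F[g](ω) = \pi \omega e^{- 10 \left|{\omega}\right|} \operatorname{sign}{\left(\omega \right)}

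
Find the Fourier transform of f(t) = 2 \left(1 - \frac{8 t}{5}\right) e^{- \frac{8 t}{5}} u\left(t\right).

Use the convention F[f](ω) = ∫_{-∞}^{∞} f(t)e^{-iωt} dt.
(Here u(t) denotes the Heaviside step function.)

F(ω) = \frac{50 i \omega}{- 25 \omega^{2} + 80 i \omega + 64}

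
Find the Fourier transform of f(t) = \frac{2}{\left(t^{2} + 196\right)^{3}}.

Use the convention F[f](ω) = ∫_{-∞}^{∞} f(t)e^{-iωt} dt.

F(ω) = \frac{\pi \left(196 \omega^{2} + 42 \left|{\omega}\right| + 3\right) e^{- 14 \left|{\omega}\right|}}{2151296}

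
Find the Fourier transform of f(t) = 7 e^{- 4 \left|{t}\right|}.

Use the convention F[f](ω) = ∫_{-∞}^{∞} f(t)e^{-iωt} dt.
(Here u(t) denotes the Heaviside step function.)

F(ω) = \frac{56}{\omega^{2} + 16}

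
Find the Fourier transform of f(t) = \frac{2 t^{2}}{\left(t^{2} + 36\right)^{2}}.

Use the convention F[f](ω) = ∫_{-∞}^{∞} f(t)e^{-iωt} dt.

F(ω) = \frac{\pi \left(1 - 6 \left|{\omega}\right|\right) e^{- 6 \left|{\omega}\right|}}{6}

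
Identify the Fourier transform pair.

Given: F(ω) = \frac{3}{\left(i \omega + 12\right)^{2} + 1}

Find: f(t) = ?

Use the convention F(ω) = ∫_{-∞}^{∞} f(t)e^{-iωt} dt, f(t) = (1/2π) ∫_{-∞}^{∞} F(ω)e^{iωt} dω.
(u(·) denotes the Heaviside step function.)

f(t) = 3 e^{- 12 t} \sin{\left(t \right)} u\left(t\right)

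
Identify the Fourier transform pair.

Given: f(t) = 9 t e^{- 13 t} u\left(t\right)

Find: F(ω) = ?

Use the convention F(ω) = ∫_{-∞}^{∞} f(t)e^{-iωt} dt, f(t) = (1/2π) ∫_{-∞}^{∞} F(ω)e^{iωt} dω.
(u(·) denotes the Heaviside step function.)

F(ω) = \frac{9}{\left(i \omega + 13\right)^{2}}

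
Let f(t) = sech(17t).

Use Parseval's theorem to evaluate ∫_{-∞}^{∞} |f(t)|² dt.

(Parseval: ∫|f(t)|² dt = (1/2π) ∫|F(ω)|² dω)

∫|f(t)|² dt = \frac{2}{17}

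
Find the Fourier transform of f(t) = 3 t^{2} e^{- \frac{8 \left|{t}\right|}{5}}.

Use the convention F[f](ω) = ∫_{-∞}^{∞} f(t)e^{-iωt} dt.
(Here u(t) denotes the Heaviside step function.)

F(ω) = \frac{12000 \left(64 - 75 \omega^{2}\right)}{\left(25 \omega^{2} + 64\right)^{3}}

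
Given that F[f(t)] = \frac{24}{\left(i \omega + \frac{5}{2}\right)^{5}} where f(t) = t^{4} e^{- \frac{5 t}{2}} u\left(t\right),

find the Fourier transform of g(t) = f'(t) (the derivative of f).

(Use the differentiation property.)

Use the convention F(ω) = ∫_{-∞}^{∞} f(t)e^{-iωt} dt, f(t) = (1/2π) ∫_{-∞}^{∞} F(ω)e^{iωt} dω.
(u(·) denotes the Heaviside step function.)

F[g](ω) = \frac{768 i \omega}{\left(2 i \omega + 5\right)^{5}}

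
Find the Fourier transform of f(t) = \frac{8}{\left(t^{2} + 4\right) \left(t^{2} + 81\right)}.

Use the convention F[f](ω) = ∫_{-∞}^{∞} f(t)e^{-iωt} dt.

F(ω) = \frac{4 \pi \left(9 e^{7 \left|{\omega}\right|} - 2\right) e^{- 9 \left|{\omega}\right|}}{693}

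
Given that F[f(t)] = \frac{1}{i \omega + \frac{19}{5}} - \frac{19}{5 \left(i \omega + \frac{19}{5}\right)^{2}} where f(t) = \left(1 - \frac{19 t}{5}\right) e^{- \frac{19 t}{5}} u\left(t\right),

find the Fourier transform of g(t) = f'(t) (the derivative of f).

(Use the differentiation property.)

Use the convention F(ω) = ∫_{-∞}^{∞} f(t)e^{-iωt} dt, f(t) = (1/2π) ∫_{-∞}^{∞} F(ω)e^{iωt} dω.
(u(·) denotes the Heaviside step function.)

F[g](ω) = \frac{25 \omega^{2}}{25 \omega^{2} - 190 i \omega - 361}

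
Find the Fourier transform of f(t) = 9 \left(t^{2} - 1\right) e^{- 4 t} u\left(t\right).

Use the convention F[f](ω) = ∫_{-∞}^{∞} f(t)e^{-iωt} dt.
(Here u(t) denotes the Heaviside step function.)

F(ω) = \frac{9 \left(2 i \omega - \left(i \omega + 4\right)^{3} + 8\right)}{\left(i \omega + 4\right)^{4}}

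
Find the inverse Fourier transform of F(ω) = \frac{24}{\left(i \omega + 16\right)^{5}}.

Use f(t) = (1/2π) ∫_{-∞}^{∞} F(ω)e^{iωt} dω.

f(t) = t^{4} e^{- 16 t} u\left(t\right)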